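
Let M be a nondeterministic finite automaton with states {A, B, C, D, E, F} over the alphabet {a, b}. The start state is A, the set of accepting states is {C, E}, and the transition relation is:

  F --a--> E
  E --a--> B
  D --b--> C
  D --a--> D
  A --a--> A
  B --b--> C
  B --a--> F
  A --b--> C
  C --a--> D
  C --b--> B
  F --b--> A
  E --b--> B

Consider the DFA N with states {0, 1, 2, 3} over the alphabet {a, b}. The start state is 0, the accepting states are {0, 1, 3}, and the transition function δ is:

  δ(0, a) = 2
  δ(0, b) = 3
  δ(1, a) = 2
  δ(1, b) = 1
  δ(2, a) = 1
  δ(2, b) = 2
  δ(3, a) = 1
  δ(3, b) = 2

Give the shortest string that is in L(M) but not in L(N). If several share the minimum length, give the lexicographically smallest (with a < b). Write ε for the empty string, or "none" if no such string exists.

The string ab is accepted by M but not by N.
No shorter string lies in the difference, and ab is the lexicographically first length-2 string in L(M) \ L(N).

ab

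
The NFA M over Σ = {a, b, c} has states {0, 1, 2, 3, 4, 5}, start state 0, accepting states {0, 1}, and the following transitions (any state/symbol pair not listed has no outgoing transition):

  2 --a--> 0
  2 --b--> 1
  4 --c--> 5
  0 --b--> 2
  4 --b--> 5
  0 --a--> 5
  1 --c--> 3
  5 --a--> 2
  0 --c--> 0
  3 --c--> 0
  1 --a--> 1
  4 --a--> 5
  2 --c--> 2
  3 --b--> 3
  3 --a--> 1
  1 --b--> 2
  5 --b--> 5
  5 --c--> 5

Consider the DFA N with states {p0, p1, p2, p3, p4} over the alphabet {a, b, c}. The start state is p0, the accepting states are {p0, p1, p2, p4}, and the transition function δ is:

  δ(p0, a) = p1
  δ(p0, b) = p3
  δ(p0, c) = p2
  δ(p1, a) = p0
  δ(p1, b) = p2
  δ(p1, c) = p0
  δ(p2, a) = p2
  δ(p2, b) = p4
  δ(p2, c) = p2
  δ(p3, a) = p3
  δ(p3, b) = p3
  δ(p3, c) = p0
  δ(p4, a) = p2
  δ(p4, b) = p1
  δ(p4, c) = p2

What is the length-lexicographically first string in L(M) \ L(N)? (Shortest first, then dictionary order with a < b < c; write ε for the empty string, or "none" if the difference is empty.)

The string ba is accepted by M but not by N.
No shorter string lies in the difference, and ba is the lexicographically first length-2 string in L(M) \ L(N).

ba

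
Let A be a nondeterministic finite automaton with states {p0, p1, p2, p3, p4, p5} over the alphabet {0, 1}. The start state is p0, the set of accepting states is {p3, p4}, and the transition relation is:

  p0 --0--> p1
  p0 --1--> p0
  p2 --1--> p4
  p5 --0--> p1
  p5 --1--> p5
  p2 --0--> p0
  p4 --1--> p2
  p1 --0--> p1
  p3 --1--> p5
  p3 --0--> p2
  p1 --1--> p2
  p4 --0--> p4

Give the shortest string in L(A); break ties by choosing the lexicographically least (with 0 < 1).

A breadth-first search from p0 reaches an accepting state first via the path p0 → p1 → p2 → p4 on input 011.
No string of length < 3 is accepted (BFS exhausts all shorter strings without reaching an accepting state), and 011 is the lexicographically least accepting string of length 3.

011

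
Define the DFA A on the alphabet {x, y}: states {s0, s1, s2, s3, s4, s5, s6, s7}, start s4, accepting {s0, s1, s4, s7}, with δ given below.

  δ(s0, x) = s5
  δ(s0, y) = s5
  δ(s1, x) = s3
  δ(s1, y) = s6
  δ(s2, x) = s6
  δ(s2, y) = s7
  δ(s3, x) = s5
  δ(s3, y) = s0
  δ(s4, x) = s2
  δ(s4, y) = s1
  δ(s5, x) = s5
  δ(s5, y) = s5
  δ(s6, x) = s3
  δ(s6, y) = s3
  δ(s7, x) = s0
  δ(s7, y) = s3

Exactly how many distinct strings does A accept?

10

The useful subgraph on states {s0, s1, s2, s3, s4, s6, s7} is acyclic, so L(A) is finite; the longest accepting path visits 5 useful states, giving maximum string length 4.
Counting accepting paths from s4 by length: 1 of length 0, 1 of length 1, 1 of length 2, 2 of length 3, 5 of length 4. Total 10.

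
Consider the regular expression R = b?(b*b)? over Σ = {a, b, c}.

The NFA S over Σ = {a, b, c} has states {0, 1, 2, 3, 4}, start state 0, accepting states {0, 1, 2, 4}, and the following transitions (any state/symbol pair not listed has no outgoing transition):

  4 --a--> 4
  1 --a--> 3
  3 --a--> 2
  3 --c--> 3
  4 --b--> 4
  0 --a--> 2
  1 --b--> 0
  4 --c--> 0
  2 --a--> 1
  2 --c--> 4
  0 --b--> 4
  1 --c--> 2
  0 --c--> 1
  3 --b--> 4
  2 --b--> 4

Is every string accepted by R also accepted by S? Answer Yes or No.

Converting the expression R to a DFA (subset construction, then merging equivalent states) gives the minimal DFA with states {r0, r1}, start state r0, accepting states {r0} and transitions r0: a→r1, b→r0, c→r1; r1: a→r1, b→r1, c→r1.
Exploring the product automaton R × S from the start pair (r0, 0), following both machines on each input symbol, reaches 7 state pairs: (r0, 0), (r1, 2), (r0, 4), (r1, 1), (r1, 4), (r1, 0), (r1, 3).
R accepts in {r0} and S accepts in {0, 1, 2, 4}. The reachable pairs whose R-component is accepting are (r0, 0), (r0, 4); in each of them the S-component is accepting too, so the product for L(R) \ L(S) (R-component accepting, S-component rejecting) has no reachable accepting pair and the difference is empty.
Hence every string in L(R) is also in L(S).

Yes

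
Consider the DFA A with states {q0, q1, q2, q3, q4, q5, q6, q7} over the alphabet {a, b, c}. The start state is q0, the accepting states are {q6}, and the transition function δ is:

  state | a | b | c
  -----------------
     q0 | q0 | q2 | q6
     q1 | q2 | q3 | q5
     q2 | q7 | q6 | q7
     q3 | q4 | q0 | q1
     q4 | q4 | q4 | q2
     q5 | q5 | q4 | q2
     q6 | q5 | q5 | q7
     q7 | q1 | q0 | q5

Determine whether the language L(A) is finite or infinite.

State q0 is reachable from the start and can reach an accepting state, and it lies on the cycle q0 → q0.
Traversing that cycle any number of times yields accepted strings of unbounded length, so the language is infinite.

infinite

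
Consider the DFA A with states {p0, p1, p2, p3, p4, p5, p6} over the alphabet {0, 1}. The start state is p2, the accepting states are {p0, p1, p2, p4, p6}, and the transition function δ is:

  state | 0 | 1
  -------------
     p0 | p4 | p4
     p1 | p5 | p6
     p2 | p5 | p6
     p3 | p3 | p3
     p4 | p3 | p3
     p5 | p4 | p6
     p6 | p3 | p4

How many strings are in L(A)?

The useful subgraph on states {p2, p4, p5, p6} is acyclic, so L(A) is finite; the longest accepting path visits 4 useful states, giving maximum string length 3.
Counting accepting paths from p2 by length: 1 of length 0, 1 of length 1, 3 of length 2, 1 of length 3. Total 6.

6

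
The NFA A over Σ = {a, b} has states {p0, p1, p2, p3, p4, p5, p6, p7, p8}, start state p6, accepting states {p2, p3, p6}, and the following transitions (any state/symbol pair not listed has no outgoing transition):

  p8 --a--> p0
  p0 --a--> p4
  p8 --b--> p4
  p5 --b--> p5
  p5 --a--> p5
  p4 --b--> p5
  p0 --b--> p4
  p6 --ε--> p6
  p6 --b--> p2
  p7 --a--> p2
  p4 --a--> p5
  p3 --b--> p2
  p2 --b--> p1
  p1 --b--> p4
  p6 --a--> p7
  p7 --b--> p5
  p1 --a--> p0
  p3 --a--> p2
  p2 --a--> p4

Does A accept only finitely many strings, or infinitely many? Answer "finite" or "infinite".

The useful states (reachable from p6 and able to reach an accepting state) are {p2, p6, p7}.
Restricted to these states the transition graph has no cycle, so every accepting path has bounded length and L is finite.

finite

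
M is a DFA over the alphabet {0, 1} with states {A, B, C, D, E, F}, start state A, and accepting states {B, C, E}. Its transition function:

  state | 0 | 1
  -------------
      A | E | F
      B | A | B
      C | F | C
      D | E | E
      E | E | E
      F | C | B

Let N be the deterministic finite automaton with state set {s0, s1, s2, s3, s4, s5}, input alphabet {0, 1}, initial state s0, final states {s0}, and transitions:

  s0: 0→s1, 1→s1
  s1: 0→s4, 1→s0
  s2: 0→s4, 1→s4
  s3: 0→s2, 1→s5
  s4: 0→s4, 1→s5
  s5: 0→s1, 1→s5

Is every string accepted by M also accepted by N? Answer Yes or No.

The string 0 is in L(M) but not in L(N).
So L(M) ⊄ L(N).

No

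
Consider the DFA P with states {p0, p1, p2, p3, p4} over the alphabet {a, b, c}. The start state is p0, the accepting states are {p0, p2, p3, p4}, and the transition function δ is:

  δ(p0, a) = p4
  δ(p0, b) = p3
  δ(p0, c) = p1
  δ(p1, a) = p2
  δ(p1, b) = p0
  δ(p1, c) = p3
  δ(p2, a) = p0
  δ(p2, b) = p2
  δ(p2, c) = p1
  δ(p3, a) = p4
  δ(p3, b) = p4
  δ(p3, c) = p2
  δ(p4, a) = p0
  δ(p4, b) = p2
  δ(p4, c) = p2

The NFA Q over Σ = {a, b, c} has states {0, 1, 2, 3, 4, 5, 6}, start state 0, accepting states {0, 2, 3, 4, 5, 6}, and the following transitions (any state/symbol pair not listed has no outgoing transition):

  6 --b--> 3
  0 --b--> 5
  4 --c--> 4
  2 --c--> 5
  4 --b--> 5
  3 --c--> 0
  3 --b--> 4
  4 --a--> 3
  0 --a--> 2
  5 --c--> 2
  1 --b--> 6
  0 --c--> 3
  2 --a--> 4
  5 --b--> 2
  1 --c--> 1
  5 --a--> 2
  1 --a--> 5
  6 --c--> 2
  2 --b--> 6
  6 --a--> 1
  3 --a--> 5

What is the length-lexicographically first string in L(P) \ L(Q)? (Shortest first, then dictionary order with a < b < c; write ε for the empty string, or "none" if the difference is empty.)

aba

The string aba is accepted by P but not by Q.
No shorter string lies in the difference, and aba is the lexicographically first length-3 string in L(P) \ L(Q).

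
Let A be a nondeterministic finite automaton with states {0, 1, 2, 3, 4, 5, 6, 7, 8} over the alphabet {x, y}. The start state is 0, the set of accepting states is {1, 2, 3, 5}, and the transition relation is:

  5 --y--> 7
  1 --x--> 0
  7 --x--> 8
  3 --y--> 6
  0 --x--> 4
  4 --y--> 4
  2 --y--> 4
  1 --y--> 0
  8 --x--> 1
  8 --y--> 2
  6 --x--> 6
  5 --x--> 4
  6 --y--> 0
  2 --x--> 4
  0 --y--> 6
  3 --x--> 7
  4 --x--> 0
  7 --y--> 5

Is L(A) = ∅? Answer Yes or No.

The states reachable from the start state are {0, 4, 6}.
None of the accepting states {1, 2, 3, 5} is reachable, so no string is accepted and L(A) = ∅.

Yes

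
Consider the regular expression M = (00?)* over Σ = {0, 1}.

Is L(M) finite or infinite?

infinite

The expression contains a Kleene star applied to a subexpression that matches at least one nonempty string, so it matches strings of unbounded length.
Hence L(M) is infinite.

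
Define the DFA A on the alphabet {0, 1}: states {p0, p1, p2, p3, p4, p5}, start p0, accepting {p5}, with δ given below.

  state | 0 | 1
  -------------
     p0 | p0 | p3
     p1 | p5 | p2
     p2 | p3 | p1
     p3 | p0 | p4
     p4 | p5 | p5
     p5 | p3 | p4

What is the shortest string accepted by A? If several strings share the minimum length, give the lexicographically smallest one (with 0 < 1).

110

A breadth-first search from p0 reaches an accepting state first via the path p0 → p3 → p4 → p5 on input 110.
No string of length < 3 is accepted (BFS exhausts all shorter strings without reaching an accepting state), and 110 is the lexicographically least accepting string of length 3.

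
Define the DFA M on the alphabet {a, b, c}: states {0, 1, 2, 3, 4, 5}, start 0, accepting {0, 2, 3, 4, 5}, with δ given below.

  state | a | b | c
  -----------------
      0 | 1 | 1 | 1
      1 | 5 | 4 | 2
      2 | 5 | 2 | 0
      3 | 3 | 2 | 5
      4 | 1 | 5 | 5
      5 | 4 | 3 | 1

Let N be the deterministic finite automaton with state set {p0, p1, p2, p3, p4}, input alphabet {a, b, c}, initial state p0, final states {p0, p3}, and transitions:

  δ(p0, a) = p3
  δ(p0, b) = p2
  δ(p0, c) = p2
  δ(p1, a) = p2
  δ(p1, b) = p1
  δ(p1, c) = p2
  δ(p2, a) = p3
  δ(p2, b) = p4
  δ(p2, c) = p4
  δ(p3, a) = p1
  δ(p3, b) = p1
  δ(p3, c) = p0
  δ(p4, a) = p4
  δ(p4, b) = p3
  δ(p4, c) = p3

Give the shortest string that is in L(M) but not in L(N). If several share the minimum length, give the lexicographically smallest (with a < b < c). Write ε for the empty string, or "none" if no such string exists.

The string aa is accepted by M but not by N.
No shorter string lies in the difference, and aa is the lexicographically first length-2 string in L(M) \ L(N).

aa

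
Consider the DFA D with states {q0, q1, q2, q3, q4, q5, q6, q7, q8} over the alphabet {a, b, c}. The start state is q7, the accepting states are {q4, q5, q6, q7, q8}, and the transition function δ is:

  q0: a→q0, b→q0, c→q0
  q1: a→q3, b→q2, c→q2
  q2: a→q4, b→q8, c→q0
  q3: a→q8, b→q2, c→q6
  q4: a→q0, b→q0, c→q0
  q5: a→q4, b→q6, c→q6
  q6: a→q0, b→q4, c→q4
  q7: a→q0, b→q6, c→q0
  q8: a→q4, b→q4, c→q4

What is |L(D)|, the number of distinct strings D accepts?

The useful subgraph on states {q4, q6, q7} is acyclic, so L(D) is finite; the longest accepting path visits 3 useful states, giving maximum string length 2.
Counting accepting paths from q7 by length: 1 of length 0, 1 of length 1, 2 of length 2. Total 4.

4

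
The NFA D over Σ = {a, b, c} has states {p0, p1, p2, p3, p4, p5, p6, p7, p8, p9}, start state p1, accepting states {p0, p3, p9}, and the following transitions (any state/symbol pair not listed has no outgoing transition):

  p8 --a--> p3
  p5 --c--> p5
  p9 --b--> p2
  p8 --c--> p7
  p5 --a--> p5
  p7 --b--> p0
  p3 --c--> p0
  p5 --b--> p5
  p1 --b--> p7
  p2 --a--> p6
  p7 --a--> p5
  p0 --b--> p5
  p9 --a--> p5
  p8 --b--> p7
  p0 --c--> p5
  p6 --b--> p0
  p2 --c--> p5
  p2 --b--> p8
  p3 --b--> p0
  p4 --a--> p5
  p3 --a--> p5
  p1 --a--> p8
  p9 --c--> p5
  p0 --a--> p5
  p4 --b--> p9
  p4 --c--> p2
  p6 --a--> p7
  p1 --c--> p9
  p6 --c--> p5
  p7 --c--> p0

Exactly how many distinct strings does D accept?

The useful subgraph on states {p0, p1, p2, p3, p6, p7, p8, p9} is acyclic, so L(D) is finite; the longest accepting path visits 6 useful states, giving maximum string length 5.
Counting accepting paths from p1 by length: 1 of length 1, 3 of length 2, 6 of length 3, 2 of length 4, 8 of length 5. Total 20.

20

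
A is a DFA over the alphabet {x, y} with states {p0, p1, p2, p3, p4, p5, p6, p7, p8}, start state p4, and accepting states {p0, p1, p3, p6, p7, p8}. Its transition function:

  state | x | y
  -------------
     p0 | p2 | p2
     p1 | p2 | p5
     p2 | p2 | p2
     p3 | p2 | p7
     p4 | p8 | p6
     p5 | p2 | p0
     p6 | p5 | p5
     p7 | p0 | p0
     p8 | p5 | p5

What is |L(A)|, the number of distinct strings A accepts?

6

The useful subgraph on states {p0, p4, p5, p6, p8} is acyclic, so L(A) is finite; the longest accepting path visits 4 useful states, giving maximum string length 3.
Counting accepting paths from p4 by length: 2 of length 1, 4 of length 3. Total 6.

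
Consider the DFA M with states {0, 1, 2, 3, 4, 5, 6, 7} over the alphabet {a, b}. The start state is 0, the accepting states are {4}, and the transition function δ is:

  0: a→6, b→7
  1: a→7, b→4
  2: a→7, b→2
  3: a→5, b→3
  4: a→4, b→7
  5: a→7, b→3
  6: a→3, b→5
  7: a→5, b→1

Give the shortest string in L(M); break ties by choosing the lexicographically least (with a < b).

A breadth-first search from 0 reaches an accepting state first via the path 0 → 7 → 1 → 4 on input bbb.
No string of length < 3 is accepted (BFS exhausts all shorter strings without reaching an accepting state), and bbb is the lexicographically least accepting string of length 3.

bbb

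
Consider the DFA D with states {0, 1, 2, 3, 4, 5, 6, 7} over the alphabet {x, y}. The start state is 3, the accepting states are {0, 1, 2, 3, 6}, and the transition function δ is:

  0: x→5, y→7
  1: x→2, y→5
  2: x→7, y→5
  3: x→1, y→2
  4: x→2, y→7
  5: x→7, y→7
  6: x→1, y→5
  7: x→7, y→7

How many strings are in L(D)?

4

The useful subgraph on states {1, 2, 3} is acyclic, so L(D) is finite; the longest accepting path visits 3 useful states, giving maximum string length 2.
Counting accepting paths from 3 by length: 1 of length 0, 2 of length 1, 1 of length 2. Total 4.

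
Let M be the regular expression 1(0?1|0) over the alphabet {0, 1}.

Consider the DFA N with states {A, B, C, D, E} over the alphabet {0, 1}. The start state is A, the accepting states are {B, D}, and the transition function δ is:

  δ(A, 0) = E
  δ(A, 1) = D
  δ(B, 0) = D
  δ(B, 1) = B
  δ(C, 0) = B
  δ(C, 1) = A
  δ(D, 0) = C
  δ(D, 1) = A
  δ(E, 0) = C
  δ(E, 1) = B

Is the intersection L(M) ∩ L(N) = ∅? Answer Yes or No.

Converting the expression M to a DFA (subset construction, then merging equivalent states) gives the minimal DFA with states {m0, m1, m2, m3, m4}, start state m0, accepting states {m3, m4} and transitions m0: 0→m1, 1→m2; m1: 0→m1, 1→m1; m2: 0→m3, 1→m4; m3: 0→m1, 1→m4; m4: 0→m1, 1→m1.
Exploring the product automaton M × N from the start pair (m0, A), following both machines on each input symbol, reaches 9 state pairs: (m0, A), (m1, E), (m2, D), (m1, C), (m1, B), (m3, C), (m4, A), (m1, A), (m1, D).
M accepts in {m3, m4} and N accepts in {B, D}; no reachable pair has both components accepting, so no string drives both machines to acceptance simultaneously and L(M) ∩ L(N) = ∅.
So no string is accepted by both, and the intersection is empty.

Yes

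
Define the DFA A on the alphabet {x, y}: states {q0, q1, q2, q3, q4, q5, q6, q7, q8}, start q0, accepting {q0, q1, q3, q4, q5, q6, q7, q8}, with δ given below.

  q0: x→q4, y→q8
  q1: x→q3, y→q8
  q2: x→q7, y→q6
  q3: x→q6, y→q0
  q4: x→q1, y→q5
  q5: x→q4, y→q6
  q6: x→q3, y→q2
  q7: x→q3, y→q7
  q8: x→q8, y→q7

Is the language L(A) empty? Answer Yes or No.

The empty string ε is accepted: the run q0 ends in the accepting state q0.
Since at least one string is accepted, L(A) is not empty.

No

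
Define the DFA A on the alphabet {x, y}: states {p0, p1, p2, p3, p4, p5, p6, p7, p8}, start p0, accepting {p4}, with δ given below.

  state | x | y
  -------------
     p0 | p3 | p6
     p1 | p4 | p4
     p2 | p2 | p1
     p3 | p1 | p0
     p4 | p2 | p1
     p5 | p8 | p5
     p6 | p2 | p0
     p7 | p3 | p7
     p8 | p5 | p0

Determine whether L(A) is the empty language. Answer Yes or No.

The string xxx is accepted: the run p0 → p3 → p1 → p4 ends in the accepting state p4.
Since at least one string is accepted, L(A) is not empty.

No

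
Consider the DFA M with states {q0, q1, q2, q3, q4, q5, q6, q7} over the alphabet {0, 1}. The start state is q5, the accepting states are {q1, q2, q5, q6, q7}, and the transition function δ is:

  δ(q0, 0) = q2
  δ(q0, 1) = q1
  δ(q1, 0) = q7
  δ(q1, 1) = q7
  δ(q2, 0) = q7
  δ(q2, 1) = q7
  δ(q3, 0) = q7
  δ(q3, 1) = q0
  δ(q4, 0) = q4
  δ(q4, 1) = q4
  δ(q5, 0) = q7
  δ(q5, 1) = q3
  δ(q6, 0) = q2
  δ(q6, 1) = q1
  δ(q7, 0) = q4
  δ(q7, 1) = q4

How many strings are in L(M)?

9

The useful subgraph on states {q0, q1, q2, q3, q5, q7} is acyclic, so L(M) is finite; the longest accepting path visits 5 useful states, giving maximum string length 4.
Counting accepting paths from q5 by length: 1 of length 0, 1 of length 1, 1 of length 2, 2 of length 3, 4 of length 4. Total 9.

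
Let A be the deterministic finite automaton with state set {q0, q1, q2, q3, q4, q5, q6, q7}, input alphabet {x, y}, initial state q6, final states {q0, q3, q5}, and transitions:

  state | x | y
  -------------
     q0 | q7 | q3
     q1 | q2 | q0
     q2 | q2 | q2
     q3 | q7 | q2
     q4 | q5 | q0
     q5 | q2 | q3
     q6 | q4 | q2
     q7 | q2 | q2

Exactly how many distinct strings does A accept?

The useful subgraph on states {q0, q3, q4, q5, q6} is acyclic, so L(A) is finite; the longest accepting path visits 4 useful states, giving maximum string length 3.
Counting accepting paths from q6 by length: 2 of length 2, 2 of length 3. Total 4.

4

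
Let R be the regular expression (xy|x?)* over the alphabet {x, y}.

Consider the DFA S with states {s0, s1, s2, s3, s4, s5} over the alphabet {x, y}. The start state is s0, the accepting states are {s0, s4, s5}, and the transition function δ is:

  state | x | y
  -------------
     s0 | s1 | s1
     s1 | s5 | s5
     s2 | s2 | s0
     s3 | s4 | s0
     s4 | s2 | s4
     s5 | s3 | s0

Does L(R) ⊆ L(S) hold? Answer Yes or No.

The string x is in L(R) but not in L(S).
So L(R) ⊄ L(S).

No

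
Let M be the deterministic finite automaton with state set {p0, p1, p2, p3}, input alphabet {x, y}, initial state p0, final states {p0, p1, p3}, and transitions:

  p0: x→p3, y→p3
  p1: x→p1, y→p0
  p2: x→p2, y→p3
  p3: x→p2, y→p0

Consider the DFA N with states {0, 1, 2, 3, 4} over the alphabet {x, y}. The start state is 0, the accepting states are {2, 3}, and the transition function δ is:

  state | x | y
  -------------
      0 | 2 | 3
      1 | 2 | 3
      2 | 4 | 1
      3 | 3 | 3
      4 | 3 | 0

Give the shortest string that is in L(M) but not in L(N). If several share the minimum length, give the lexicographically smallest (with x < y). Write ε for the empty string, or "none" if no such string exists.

ε

The empty string ε is accepted by M but not by N.
Since ε is the unique shortest string, it is the required witness.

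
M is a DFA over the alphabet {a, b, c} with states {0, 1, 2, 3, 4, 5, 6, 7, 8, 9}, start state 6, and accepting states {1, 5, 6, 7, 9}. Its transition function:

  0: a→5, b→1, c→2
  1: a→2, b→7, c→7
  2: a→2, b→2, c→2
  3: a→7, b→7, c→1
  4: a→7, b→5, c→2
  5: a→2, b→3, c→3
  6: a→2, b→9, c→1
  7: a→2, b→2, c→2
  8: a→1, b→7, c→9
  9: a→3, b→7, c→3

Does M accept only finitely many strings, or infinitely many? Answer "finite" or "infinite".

finite

The useful states (reachable from 6 and able to reach an accepting state) are {1, 3, 6, 7, 9}.
Restricted to these states the transition graph has no cycle, so every accepting path has bounded length and L is finite.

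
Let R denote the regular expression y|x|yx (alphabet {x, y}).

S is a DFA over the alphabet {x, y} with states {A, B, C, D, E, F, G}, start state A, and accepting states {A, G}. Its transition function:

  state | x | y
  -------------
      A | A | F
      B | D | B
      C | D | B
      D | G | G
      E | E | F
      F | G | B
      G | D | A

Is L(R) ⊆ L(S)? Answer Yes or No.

No

The string y is in L(R) but not in L(S).
So L(R) ⊄ L(S).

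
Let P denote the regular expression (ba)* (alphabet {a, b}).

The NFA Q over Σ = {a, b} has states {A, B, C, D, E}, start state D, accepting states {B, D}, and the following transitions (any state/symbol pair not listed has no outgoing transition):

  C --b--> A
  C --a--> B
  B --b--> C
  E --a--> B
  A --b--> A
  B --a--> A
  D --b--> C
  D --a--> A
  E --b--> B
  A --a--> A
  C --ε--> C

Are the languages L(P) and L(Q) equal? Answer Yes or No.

Converting the expression P to a DFA (subset construction, then merging equivalent states) gives the minimal DFA with states {p0, p1, p2}, start state p0, accepting states {p0} and transitions p0: a→p1, b→p2; p1: a→p1, b→p1; p2: a→p0, b→p1.
Exploring the product automaton P × Q from the start pair (p0, D), following both machines on each input symbol, reaches 4 state pairs: (p0, D), (p1, A), (p2, C), (p0, B).
P accepts in {p0} and Q accepts in {B, D}. In every reachable pair the two components are either both accepting — (p0, D), (p0, B) — or both non-accepting, so no string is accepted by exactly one of the machines: L(P) \ L(Q) and L(Q) \ L(P) are both empty.
Hence every string is accepted by P iff it is accepted by Q, and the two languages coincide.

Yes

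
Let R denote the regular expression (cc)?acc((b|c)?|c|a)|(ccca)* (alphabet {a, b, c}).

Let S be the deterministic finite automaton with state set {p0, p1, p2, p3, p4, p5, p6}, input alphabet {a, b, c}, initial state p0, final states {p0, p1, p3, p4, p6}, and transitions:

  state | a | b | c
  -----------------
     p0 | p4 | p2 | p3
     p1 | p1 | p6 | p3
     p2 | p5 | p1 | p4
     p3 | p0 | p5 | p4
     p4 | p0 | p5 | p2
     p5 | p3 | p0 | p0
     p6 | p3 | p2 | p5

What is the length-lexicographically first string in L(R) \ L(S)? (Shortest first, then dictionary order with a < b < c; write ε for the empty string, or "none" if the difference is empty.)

accb

The string accb is accepted by R but not by S.
No shorter string lies in the difference, and accb is the lexicographically first length-4 string in L(R) \ L(S).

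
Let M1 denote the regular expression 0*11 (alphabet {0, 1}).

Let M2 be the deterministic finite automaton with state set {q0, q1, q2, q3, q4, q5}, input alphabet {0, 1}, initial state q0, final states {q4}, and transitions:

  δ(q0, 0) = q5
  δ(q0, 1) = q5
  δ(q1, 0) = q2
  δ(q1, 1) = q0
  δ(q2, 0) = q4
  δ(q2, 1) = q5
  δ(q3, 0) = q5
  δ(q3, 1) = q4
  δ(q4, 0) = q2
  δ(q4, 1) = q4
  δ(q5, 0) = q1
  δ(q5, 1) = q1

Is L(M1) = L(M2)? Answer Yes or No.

No

The string 11 is accepted by M1 but rejected by M2.
So L(M1) ≠ L(M2).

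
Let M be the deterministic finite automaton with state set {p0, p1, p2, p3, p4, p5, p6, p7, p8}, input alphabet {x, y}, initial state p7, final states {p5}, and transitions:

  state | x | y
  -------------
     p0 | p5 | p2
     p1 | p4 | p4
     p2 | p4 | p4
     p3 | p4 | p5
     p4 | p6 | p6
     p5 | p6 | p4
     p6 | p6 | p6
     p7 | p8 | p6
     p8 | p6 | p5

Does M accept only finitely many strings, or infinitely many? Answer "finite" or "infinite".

finite

The useful states (reachable from p7 and able to reach an accepting state) are {p5, p7, p8}.
Restricted to these states the transition graph has no cycle, so every accepting path has bounded length and L is finite.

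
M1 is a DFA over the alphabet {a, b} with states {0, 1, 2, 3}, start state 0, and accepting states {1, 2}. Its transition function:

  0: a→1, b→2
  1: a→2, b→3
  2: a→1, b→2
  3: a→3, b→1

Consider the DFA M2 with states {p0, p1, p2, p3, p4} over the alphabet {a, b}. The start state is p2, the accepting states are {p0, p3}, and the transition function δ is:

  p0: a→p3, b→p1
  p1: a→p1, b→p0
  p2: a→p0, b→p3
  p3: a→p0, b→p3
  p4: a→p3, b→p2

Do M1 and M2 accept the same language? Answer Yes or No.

Exploring the product automaton M1 × M2 from the start pair (0, p2), following both machines on each input symbol, reaches 4 state pairs: (0, p2), (1, p0), (2, p3), (3, p1).
M1 accepts in {1, 2} and M2 accepts in {p0, p3}. In every reachable pair the two components are either both accepting — (1, p0), (2, p3) — or both non-accepting, so no string is accepted by exactly one of the machines: L(M1) \ L(M2) and L(M2) \ L(M1) are both empty.
Hence every string is accepted by M1 iff it is accepted by M2, and the two languages coincide.

Yes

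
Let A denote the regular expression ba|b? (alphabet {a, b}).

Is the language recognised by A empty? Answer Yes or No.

No

The empty string ε matches the expression, so it belongs to L(A).
Since L(A) contains at least one string, it is not empty.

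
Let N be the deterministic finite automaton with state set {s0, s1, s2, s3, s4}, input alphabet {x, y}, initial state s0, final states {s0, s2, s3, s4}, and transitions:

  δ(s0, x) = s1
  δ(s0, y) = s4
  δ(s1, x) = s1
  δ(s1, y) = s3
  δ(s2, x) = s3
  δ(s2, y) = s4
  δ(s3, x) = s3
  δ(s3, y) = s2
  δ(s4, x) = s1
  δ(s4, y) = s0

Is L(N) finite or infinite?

State s1 is reachable from the start and can reach an accepting state, and it lies on the cycle s1 → s1.
Traversing that cycle any number of times yields accepted strings of unbounded length, so the language is infinite.

infinite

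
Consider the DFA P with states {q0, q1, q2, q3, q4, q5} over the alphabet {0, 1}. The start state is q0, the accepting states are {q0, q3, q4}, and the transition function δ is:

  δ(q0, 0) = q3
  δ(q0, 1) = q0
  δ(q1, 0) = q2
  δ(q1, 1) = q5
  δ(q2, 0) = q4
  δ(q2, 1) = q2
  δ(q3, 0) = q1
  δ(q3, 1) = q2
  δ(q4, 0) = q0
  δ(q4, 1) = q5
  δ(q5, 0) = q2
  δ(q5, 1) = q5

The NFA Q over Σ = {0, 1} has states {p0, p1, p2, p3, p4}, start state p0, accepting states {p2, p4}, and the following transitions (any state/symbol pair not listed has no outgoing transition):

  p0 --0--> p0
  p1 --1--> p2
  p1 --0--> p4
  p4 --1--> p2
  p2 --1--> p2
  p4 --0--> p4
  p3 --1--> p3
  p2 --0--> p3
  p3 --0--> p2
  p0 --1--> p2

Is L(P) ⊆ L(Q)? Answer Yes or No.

No

The empty string ε is in L(P) but not in L(Q).
So L(P) ⊄ L(Q).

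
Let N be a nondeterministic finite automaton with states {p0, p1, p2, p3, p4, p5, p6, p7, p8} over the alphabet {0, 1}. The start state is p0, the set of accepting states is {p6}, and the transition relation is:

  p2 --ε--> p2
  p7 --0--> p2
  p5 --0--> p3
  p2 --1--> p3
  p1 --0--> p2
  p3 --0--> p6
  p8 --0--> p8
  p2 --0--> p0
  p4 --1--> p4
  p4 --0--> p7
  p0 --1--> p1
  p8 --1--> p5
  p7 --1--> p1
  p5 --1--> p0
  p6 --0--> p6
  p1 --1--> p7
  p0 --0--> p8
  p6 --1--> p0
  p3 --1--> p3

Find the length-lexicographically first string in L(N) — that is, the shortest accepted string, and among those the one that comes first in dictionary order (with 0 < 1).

A breadth-first search from p0 reaches an accepting state first via the path p0 → p8 → p5 → p3 → p6 on input 0100.
No string of length < 4 is accepted (BFS exhausts all shorter strings without reaching an accepting state), and 0100 is the lexicographically least accepting string of length 4.

0100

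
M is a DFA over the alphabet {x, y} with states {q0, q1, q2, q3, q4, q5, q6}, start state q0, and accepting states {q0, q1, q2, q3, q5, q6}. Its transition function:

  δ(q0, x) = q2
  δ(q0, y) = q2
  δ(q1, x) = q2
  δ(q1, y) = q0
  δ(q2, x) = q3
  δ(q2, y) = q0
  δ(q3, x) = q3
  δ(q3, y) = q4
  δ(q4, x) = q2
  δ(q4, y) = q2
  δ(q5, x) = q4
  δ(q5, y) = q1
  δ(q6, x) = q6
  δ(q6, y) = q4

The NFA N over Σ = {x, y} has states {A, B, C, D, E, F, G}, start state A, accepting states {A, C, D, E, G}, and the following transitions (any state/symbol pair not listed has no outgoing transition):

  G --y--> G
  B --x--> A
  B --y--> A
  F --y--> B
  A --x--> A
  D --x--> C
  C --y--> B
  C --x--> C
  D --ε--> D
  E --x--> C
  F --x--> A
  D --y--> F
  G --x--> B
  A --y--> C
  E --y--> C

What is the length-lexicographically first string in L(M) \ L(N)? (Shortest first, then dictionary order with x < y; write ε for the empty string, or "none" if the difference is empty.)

yy

The string yy is accepted by M but not by N.
No shorter string lies in the difference, and yy is the lexicographically first length-2 string in L(M) \ L(N).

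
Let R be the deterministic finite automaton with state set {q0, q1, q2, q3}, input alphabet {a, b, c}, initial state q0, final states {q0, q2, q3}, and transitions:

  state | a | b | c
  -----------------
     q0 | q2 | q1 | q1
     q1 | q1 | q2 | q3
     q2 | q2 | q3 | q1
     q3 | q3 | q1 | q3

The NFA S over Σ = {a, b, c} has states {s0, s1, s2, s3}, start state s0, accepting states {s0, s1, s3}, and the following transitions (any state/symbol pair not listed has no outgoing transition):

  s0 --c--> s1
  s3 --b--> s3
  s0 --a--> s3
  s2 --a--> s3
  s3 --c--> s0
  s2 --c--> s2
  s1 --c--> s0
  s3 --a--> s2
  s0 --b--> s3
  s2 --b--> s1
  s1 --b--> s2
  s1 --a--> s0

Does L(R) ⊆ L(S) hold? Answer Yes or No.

No

The string aa is in L(R) but not in L(S).
So L(R) ⊄ L(S).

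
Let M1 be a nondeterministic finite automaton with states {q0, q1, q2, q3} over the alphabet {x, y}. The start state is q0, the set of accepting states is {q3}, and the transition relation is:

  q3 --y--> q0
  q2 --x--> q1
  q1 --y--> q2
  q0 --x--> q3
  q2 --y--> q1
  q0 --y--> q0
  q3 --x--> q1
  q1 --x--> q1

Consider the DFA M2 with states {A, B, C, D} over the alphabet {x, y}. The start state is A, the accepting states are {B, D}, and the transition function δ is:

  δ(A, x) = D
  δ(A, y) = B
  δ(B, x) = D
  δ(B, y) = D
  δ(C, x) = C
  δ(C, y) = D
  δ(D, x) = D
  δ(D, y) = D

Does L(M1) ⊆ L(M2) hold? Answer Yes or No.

Yes

Exploring the product automaton M1 × M2 from the start pair (q0, A), following both machines on each input symbol, reaches 6 state pairs: (q0, A), (q3, D), (q0, B), (q1, D), (q0, D), (q2, D).
M1 accepts in {q3} and M2 accepts in {B, D}. The reachable pairs whose M1-component is accepting are (q3, D); in each of them the M2-component is accepting too, so the product for L(M1) \ L(M2) (M1-component accepting, M2-component rejecting) has no reachable accepting pair and the difference is empty.
Hence every string in L(M1) is also in L(M2).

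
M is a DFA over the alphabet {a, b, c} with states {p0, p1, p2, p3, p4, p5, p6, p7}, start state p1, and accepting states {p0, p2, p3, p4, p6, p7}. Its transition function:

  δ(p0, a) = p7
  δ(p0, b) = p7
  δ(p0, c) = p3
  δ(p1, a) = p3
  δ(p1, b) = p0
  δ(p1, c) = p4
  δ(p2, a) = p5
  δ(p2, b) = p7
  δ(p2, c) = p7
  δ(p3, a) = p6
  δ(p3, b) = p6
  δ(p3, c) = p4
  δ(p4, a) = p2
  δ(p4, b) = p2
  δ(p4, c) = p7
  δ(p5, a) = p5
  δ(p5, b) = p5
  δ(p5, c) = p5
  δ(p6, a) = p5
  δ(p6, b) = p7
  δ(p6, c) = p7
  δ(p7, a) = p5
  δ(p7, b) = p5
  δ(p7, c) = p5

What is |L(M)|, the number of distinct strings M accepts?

41

The useful subgraph on states {p0, p1, p2, p3, p4, p6, p7} is acyclic, so L(M) is finite; the longest accepting path visits 6 useful states, giving maximum string length 5.
Counting accepting paths from p1 by length: 3 of length 1, 9 of length 2, 14 of length 3, 11 of length 4, 4 of length 5. Total 41.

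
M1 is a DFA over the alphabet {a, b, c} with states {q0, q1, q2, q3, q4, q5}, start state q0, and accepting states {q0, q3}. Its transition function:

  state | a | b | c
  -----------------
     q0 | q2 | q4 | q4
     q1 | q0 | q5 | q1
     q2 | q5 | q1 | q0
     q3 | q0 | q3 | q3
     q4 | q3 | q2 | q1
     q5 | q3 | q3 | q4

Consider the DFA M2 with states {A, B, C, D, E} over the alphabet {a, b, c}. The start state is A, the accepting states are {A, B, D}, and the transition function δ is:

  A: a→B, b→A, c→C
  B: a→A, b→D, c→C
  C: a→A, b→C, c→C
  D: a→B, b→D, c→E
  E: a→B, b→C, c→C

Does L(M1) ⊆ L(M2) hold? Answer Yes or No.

No

The string ac is in L(M1) but not in L(M2).
So L(M1) ⊄ L(M2).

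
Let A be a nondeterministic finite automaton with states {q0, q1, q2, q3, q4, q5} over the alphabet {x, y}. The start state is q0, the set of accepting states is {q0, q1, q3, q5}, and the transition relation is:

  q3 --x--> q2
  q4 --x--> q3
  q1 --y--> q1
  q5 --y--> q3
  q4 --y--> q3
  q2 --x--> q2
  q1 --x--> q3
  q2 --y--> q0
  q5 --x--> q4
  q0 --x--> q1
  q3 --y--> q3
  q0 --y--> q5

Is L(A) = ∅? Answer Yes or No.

The empty string ε is accepted: the run q0 ends in the accepting state q0.
Since at least one string is accepted, L(A) is not empty.

No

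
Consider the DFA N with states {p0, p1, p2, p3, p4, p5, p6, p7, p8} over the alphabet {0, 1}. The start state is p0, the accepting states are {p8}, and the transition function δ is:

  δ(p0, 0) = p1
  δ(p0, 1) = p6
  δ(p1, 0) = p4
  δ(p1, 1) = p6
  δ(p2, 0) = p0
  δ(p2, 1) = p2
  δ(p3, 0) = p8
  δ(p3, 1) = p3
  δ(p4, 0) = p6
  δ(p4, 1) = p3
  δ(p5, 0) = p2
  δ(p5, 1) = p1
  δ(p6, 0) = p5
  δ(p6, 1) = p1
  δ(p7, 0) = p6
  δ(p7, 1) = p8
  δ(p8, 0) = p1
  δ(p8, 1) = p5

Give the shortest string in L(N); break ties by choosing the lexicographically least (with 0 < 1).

A breadth-first search from p0 reaches an accepting state first via the path p0 → p1 → p4 → p3 → p8 on input 0010.
No string of length < 4 is accepted (BFS exhausts all shorter strings without reaching an accepting state), and 0010 is the lexicographically least accepting string of length 4.

0010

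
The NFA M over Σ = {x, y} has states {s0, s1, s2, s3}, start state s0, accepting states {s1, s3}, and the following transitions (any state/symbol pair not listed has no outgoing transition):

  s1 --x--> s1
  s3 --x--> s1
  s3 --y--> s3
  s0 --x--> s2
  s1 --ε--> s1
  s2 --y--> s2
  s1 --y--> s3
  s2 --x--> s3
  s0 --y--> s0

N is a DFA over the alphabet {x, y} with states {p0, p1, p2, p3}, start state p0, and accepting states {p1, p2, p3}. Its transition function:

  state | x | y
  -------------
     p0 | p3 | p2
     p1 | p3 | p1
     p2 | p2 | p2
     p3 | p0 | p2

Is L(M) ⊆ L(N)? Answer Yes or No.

The string xx is in L(M) but not in L(N).
So L(M) ⊄ L(N).

No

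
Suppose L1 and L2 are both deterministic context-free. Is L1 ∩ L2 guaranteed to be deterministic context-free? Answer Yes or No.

No

DCFLs are closed under complement (normalise the DPDA to read all of its input, then flip the verdict). If they were also closed under intersection, De Morgan would make them closed under union; but {aⁿbⁿ : n≥0} and {aⁿb²ⁿ : n≥0} are DCFLs (push the a's; pop one per b, respectively one per two b's) whose union no deterministic PDA accepts: a DPDA for it would have a single run on aⁿb²ⁿ, accepting after the prefix aⁿbⁿ and accepting again after n more b's; an ordinary PDA that simulates it on a's and b's and, at any moment when it is accepting, may switch to reading only a fresh letter c while feeding each c to the simulation as a b, would accept aⁱbʲcᵏ (k≥1) exactly when both aⁱbʲ and aⁱbʲ⁺ᵏ are in the language, i.e. its language intersected with the regular set a*b*c⁺ would be exactly {aⁿbⁿcⁿ : n≥1} — impossible, since context-free languages are closed under intersection with regular sets and {aⁿbⁿcⁿ} is not context-free.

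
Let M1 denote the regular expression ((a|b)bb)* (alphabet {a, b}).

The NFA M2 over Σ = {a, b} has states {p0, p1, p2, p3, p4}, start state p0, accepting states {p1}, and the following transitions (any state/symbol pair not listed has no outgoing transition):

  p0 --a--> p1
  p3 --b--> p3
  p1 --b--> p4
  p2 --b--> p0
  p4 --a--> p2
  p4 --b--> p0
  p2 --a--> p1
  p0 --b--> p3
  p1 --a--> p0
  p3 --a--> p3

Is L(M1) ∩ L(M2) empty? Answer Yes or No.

Yes

Converting the expression M1 to a DFA (subset construction, then merging equivalent states) gives the minimal DFA with states {r0, r1, r2, r3}, start state r0, accepting states {r0} and transitions r0: a→r1, b→r1; r1: a→r2, b→r3; r2: a→r2, b→r2; r3: a→r2, b→r0.
Exploring the product automaton M1 × M2 from the start pair (r0, p0), following both machines on each input symbol, reaches 11 state pairs: (r0, p0), (r1, p1), (r1, p3), (r2, p0), (r3, p4), (r2, p3), (r3, p3), (r2, p1), (r2, p2), (r0, p3), (r2, p4).
M1 accepts in {r0} and M2 accepts in {p1}; no reachable pair has both components accepting, so no string drives both machines to acceptance simultaneously and L(M1) ∩ L(M2) = ∅.
So no string is accepted by both, and the intersection is empty.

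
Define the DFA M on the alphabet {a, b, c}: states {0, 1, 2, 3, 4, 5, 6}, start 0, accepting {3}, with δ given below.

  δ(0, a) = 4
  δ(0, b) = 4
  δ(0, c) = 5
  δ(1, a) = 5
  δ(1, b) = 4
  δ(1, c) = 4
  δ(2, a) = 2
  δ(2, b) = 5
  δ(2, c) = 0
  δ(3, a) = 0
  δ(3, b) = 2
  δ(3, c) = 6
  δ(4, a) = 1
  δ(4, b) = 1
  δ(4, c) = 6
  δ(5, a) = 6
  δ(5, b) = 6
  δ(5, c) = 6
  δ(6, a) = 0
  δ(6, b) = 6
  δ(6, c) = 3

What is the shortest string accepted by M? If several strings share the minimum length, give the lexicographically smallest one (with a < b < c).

acc

A breadth-first search from 0 reaches an accepting state first via the path 0 → 4 → 6 → 3 on input acc.
No string of length < 3 is accepted (BFS exhausts all shorter strings without reaching an accepting state), and acc is the lexicographically least accepting string of length 3.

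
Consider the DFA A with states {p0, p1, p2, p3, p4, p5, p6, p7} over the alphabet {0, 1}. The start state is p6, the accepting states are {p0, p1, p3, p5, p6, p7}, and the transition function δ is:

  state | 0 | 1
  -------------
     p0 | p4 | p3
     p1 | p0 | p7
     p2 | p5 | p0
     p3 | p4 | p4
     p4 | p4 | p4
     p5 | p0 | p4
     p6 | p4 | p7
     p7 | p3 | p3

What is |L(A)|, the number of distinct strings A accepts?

The useful subgraph on states {p3, p6, p7} is acyclic, so L(A) is finite; the longest accepting path visits 3 useful states, giving maximum string length 2.
Counting accepting paths from p6 by length: 1 of length 0, 1 of length 1, 2 of length 2. Total 4.

4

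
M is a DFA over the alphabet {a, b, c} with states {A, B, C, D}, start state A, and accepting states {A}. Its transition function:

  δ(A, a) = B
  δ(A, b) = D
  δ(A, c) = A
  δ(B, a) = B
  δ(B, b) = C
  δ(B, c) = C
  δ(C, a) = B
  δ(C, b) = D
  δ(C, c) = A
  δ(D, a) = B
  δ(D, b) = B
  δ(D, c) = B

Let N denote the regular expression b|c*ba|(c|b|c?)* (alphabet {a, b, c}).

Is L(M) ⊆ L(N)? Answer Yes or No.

No

The string abc is in L(M) but not in L(N).
So L(M) ⊄ L(N).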